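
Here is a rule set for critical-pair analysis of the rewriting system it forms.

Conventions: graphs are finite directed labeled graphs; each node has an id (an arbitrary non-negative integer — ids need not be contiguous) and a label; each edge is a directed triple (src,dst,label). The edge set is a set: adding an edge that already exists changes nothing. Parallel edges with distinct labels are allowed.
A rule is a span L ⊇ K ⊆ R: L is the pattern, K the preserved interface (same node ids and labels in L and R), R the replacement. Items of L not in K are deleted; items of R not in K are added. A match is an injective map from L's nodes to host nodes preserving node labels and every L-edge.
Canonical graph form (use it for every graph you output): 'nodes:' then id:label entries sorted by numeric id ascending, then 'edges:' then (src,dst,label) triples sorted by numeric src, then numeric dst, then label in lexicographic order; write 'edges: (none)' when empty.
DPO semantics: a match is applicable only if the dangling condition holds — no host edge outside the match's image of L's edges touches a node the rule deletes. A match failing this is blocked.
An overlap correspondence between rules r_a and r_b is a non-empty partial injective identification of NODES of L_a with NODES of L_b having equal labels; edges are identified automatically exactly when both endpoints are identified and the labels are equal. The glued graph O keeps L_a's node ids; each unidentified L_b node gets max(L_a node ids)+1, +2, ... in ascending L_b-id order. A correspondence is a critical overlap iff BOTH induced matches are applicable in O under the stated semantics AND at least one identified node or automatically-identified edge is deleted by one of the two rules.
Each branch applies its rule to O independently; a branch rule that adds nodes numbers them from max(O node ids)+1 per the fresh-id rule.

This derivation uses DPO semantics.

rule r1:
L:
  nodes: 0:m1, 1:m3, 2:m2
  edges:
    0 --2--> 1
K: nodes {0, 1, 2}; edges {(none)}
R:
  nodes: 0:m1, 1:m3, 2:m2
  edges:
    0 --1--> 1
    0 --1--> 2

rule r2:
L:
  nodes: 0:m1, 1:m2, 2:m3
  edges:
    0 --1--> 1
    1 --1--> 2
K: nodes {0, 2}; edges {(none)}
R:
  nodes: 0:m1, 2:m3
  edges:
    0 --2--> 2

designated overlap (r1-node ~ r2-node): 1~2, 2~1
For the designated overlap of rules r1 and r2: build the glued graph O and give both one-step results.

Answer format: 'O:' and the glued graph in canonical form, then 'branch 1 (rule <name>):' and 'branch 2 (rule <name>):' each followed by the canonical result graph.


O:
nodes: 0:m1, 1:m3, 2:m2, 3:m1
edges: (0,1,2); (2,1,1); (3,2,1)
branch 1 (rule r1):
nodes: 0:m1, 1:m3, 2:m2, 3:m1
edges: (0,1,1); (0,2,1); (2,1,1); (3,2,1)
branch 2 (rule r2):
nodes: 0:m1, 1:m3, 3:m1
edges: (0,1,2); (3,1,2)


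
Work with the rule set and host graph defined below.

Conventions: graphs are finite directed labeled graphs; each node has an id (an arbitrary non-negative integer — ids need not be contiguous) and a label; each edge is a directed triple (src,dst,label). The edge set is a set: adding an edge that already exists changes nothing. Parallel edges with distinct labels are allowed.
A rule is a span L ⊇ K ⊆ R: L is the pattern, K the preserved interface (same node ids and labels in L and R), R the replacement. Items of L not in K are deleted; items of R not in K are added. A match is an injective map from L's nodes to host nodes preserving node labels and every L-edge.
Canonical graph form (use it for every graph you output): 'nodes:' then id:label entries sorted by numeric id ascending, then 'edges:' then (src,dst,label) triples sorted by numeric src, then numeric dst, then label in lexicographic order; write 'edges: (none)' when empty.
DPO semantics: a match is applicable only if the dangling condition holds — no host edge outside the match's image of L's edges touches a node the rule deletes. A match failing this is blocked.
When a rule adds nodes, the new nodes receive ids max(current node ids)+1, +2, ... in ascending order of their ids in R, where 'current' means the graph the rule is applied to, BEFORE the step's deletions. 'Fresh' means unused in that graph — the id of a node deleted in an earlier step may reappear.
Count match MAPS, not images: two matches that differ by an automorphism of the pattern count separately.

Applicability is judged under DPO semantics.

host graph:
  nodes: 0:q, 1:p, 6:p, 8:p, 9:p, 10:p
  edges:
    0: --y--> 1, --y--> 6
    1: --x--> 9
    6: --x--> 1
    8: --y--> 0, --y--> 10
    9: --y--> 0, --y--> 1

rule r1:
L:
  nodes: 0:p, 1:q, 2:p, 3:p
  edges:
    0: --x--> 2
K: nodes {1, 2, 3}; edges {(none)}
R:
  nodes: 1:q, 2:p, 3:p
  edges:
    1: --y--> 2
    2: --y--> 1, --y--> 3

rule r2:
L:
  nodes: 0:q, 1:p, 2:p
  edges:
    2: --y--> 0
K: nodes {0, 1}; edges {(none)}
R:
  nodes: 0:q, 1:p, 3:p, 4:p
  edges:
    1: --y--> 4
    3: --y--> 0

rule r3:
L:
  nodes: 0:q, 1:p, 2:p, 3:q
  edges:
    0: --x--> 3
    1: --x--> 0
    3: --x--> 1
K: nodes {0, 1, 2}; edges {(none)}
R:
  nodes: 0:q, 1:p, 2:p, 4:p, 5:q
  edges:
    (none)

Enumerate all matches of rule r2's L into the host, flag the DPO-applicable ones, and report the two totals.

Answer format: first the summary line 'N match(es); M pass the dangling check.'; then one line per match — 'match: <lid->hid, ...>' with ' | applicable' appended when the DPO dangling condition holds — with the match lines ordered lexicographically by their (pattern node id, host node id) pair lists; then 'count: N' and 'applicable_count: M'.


8 match(es); 0 pass the dangling check.
match: 0->0, 1->1, 2->8
match: 0->0, 1->1, 2->9
match: 0->0, 1->6, 2->8
match: 0->0, 1->6, 2->9
match: 0->0, 1->8, 2->9
match: 0->0, 1->9, 2->8
match: 0->0, 1->10, 2->8
match: 0->0, 1->10, 2->9
count: 8
applicable_count: 0


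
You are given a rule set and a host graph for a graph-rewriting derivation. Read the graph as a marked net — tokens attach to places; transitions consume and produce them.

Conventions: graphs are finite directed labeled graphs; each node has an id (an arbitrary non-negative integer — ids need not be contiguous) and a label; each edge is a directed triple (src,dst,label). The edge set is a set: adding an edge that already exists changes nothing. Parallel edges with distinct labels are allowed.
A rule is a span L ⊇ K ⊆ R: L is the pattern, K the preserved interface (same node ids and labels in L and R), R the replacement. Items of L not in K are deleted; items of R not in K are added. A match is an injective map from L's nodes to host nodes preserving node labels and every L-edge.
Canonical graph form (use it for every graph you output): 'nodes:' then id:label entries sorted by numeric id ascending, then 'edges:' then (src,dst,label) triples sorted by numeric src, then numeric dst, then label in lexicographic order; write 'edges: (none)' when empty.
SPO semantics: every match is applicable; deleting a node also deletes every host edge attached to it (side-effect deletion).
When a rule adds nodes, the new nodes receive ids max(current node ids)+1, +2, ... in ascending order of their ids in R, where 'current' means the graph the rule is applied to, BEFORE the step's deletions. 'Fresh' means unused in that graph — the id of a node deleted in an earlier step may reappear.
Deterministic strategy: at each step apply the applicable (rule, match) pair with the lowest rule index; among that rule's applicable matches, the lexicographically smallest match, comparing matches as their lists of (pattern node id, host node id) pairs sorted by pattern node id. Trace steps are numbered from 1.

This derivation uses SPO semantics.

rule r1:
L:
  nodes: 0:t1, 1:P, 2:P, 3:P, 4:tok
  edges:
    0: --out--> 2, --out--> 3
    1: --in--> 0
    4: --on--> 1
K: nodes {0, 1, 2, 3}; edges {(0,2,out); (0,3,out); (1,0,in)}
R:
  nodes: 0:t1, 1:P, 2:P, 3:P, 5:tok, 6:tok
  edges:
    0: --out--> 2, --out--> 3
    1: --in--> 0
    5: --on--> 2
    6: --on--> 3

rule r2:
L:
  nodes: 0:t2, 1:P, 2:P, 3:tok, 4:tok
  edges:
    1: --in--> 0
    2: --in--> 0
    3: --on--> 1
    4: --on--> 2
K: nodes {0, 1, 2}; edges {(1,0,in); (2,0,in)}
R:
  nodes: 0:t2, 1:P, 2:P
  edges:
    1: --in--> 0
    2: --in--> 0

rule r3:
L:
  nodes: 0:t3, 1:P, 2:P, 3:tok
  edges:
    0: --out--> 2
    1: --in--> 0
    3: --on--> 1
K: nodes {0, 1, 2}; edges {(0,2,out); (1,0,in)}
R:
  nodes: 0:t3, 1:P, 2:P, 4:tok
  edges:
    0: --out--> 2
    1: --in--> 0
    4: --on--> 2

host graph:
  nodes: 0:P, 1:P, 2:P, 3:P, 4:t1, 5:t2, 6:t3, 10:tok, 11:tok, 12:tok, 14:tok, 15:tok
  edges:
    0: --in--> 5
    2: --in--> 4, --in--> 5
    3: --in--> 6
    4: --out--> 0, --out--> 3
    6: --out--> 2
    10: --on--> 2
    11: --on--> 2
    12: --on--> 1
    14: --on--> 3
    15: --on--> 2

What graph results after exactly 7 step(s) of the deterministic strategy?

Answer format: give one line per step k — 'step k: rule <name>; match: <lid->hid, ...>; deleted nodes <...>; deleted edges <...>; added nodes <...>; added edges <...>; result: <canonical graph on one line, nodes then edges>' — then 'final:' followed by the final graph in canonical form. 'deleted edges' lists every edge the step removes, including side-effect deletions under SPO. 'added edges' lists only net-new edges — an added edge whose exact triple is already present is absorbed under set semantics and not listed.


step 1: rule r1; match: 0->4, 1->2, 2->0, 3->3, 4->10; deleted nodes 10; deleted edges (10,2,on); added nodes 16, 17; added edges (16,0,on); (17,3,on); result: nodes: 0:P, 1:P, 2:P, 3:P, 4:t1, 5:t2, 6:t3, 11:tok, 12:tok, 14:tok, 15:tok, 16:tok, 17:tok edges: (0,5,in); (2,4,in); (2,5,in); (3,6,in); (4,0,out); (4,3,out); (6,2,out); (11,2,on); (12,1,on); (14,3,on); (15,2,on); (16,0,on); (17,3,on)
step 2: rule r1; match: 0->4, 1->2, 2->0, 3->3, 4->11; deleted nodes 11; deleted edges (11,2,on); added nodes 18, 19; added edges (18,0,on); (19,3,on); result: nodes: 0:P, 1:P, 2:P, 3:P, 4:t1, 5:t2, 6:t3, 12:tok, 14:tok, 15:tok, 16:tok, 17:tok, 18:tok, 19:tok edges: (0,5,in); (2,4,in); (2,5,in); (3,6,in); (4,0,out); (4,3,out); (6,2,out); (12,1,on); (14,3,on); (15,2,on); (16,0,on); (17,3,on); (18,0,on); (19,3,on)
step 3: rule r1; match: 0->4, 1->2, 2->0, 3->3, 4->15; deleted nodes 15; deleted edges (15,2,on); added nodes 20, 21; added edges (20,0,on); (21,3,on); result: nodes: 0:P, 1:P, 2:P, 3:P, 4:t1, 5:t2, 6:t3, 12:tok, 14:tok, 16:tok, 17:tok, 18:tok, 19:tok, 20:tok, 21:tok edges: (0,5,in); (2,4,in); (2,5,in); (3,6,in); (4,0,out); (4,3,out); (6,2,out); (12,1,on); (14,3,on); (16,0,on); (17,3,on); (18,0,on); (19,3,on); (20,0,on); (21,3,on)
step 4: rule r3; match: 0->6, 1->3, 2->2, 3->14; deleted nodes 14; deleted edges (14,3,on); added nodes 22; added edges (22,2,on); result: nodes: 0:P, 1:P, 2:P, 3:P, 4:t1, 5:t2, 6:t3, 12:tok, 16:tok, 17:tok, 18:tok, 19:tok, 20:tok, 21:tok, 22:tok edges: (0,5,in); (2,4,in); (2,5,in); (3,6,in); (4,0,out); (4,3,out); (6,2,out); (12,1,on); (16,0,on); (17,3,on); (18,0,on); (19,3,on); (20,0,on); (21,3,on); (22,2,on)
step 5: rule r1; match: 0->4, 1->2, 2->0, 3->3, 4->22; deleted nodes 22; deleted edges (22,2,on); added nodes 23, 24; added edges (23,0,on); (24,3,on); result: nodes: 0:P, 1:P, 2:P, 3:P, 4:t1, 5:t2, 6:t3, 12:tok, 16:tok, 17:tok, 18:tok, 19:tok, 20:tok, 21:tok, 23:tok, 24:tok edges: (0,5,in); (2,4,in); (2,5,in); (3,6,in); (4,0,out); (4,3,out); (6,2,out); (12,1,on); (16,0,on); (17,3,on); (18,0,on); (19,3,on); (20,0,on); (21,3,on); (23,0,on); (24,3,on)
step 6: rule r3; match: 0->6, 1->3, 2->2, 3->17; deleted nodes 17; deleted edges (17,3,on); added nodes 25; added edges (25,2,on); result: nodes: 0:P, 1:P, 2:P, 3:P, 4:t1, 5:t2, 6:t3, 12:tok, 16:tok, 18:tok, 19:tok, 20:tok, 21:tok, 23:tok, 24:tok, 25:tok edges: (0,5,in); (2,4,in); (2,5,in); (3,6,in); (4,0,out); (4,3,out); (6,2,out); (12,1,on); (16,0,on); (18,0,on); (19,3,on); (20,0,on); (21,3,on); (23,0,on); (24,3,on); (25,2,on)
step 7: rule r1; match: 0->4, 1->2, 2->0, 3->3, 4->25; deleted nodes 25; deleted edges (25,2,on); added nodes 26, 27; added edges (26,0,on); (27,3,on); result: nodes: 0:P, 1:P, 2:P, 3:P, 4:t1, 5:t2, 6:t3, 12:tok, 16:tok, 18:tok, 19:tok, 20:tok, 21:tok, 23:tok, 24:tok, 26:tok, 27:tok edges: (0,5,in); (2,4,in); (2,5,in); (3,6,in); (4,0,out); (4,3,out); (6,2,out); (12,1,on); (16,0,on); (18,0,on); (19,3,on); (20,0,on); (21,3,on); (23,0,on); (24,3,on); (26,0,on); (27,3,on)
final:
nodes: 0:P, 1:P, 2:P, 3:P, 4:t1, 5:t2, 6:t3, 12:tok, 16:tok, 18:tok, 19:tok, 20:tok, 21:tok, 23:tok, 24:tok, 26:tok, 27:tok
edges: (0,5,in); (2,4,in); (2,5,in); (3,6,in); (4,0,out); (4,3,out); (6,2,out); (12,1,on); (16,0,on); (18,0,on); (19,3,on); (20,0,on); (21,3,on); (23,0,on); (24,3,on); (26,0,on); (27,3,on)


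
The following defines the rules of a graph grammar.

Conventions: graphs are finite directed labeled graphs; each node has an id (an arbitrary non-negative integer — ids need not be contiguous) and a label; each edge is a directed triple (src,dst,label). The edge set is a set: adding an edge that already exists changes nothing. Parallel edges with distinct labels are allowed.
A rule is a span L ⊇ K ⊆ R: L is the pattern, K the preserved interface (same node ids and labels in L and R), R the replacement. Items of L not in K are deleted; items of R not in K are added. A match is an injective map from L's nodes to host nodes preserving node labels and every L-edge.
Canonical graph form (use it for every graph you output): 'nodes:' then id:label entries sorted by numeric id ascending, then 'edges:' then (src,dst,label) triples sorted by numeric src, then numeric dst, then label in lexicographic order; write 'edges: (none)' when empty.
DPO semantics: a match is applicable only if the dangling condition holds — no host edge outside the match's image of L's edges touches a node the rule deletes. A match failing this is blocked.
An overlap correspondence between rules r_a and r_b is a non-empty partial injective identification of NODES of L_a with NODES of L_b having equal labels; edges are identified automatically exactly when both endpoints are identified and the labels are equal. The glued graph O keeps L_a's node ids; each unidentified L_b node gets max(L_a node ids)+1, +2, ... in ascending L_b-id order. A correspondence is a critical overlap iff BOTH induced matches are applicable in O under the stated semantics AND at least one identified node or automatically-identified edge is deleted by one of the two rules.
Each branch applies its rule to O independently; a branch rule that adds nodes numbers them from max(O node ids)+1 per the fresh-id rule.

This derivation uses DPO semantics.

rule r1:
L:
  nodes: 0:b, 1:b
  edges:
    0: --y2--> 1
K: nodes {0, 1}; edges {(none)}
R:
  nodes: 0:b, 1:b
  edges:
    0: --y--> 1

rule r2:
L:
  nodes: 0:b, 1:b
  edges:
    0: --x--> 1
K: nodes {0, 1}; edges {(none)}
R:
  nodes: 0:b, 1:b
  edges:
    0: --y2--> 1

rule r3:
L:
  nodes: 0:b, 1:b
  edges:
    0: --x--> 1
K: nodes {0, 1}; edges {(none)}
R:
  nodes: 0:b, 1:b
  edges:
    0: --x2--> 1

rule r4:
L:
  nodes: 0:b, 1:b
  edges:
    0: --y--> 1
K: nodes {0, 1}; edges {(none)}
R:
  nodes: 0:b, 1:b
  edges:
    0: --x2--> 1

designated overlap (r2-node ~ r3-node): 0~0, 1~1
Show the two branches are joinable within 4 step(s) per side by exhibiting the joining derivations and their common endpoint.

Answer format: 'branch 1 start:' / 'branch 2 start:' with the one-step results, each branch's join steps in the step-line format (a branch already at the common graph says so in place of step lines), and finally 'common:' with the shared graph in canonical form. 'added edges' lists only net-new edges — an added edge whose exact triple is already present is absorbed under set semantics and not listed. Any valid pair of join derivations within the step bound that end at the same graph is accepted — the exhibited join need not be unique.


branch 1 start:
nodes: 0:b, 1:b
edges: (0,1,y2)
branch 2 start:
nodes: 0:b, 1:b
edges: (0,1,x2)
branch 1 step 1: rule r1; match: 0->0, 1->1; deleted nodes (none); deleted edges (0,1,y2); added nodes (none); added edges (0,1,y); result: nodes: 0:b, 1:b edges: (0,1,y)
branch 1 step 2: rule r4; match: 0->0, 1->1; deleted nodes (none); deleted edges (0,1,y); added nodes (none); added edges (0,1,x2); result: nodes: 0:b, 1:b edges: (0,1,x2)
branch 2: already at the common graph (0 steps)
common:
nodes: 0:b, 1:b
edges: (0,1,x2)


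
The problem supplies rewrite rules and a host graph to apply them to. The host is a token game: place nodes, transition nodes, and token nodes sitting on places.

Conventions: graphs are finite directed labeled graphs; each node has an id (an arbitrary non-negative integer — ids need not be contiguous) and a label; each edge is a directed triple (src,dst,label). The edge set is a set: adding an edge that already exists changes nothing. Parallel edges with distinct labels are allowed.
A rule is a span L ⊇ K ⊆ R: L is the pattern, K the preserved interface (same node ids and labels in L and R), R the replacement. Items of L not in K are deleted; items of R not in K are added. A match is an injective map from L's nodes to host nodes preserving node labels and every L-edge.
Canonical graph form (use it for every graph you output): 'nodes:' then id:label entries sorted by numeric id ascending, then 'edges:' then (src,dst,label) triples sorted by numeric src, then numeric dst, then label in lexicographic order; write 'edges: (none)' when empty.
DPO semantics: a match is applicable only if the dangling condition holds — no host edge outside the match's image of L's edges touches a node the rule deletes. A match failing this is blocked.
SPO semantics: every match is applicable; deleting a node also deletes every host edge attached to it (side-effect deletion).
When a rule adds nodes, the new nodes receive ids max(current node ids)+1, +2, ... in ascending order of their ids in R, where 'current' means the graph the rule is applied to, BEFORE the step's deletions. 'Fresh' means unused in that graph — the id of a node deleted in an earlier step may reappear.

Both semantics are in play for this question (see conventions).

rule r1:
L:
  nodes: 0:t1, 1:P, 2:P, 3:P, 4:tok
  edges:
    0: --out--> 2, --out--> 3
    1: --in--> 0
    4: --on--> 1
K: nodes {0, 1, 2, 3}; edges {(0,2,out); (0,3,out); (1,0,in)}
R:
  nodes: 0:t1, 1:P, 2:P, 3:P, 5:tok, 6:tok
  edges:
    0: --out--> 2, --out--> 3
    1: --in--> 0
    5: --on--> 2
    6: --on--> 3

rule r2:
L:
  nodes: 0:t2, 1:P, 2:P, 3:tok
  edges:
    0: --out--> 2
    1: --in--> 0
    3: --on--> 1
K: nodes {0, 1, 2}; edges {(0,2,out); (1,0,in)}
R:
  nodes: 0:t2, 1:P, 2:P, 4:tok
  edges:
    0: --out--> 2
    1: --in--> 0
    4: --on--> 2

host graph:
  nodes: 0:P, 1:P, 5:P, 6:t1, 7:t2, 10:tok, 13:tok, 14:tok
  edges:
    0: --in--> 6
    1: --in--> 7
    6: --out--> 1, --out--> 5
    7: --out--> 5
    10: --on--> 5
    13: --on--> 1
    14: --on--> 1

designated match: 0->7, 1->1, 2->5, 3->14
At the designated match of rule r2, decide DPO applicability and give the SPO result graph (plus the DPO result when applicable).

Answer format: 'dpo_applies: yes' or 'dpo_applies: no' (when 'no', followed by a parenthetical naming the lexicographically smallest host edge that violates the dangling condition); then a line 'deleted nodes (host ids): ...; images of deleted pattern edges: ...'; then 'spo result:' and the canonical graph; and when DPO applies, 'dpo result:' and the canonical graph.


dpo_applies: yes
deleted nodes (host ids): 14; images of deleted pattern edges: (14,1,on)
spo result:
nodes: 0:P, 1:P, 5:P, 6:t1, 7:t2, 10:tok, 13:tok, 15:tok
edges: (0,6,in); (1,7,in); (6,1,out); (6,5,out); (7,5,out); (10,5,on); (13,1,on); (15,5,on)
dpo result:
nodes: 0:P, 1:P, 5:P, 6:t1, 7:t2, 10:tok, 13:tok, 15:tok
edges: (0,6,in); (1,7,in); (6,1,out); (6,5,out); (7,5,out); (10,5,on); (13,1,on); (15,5,on)


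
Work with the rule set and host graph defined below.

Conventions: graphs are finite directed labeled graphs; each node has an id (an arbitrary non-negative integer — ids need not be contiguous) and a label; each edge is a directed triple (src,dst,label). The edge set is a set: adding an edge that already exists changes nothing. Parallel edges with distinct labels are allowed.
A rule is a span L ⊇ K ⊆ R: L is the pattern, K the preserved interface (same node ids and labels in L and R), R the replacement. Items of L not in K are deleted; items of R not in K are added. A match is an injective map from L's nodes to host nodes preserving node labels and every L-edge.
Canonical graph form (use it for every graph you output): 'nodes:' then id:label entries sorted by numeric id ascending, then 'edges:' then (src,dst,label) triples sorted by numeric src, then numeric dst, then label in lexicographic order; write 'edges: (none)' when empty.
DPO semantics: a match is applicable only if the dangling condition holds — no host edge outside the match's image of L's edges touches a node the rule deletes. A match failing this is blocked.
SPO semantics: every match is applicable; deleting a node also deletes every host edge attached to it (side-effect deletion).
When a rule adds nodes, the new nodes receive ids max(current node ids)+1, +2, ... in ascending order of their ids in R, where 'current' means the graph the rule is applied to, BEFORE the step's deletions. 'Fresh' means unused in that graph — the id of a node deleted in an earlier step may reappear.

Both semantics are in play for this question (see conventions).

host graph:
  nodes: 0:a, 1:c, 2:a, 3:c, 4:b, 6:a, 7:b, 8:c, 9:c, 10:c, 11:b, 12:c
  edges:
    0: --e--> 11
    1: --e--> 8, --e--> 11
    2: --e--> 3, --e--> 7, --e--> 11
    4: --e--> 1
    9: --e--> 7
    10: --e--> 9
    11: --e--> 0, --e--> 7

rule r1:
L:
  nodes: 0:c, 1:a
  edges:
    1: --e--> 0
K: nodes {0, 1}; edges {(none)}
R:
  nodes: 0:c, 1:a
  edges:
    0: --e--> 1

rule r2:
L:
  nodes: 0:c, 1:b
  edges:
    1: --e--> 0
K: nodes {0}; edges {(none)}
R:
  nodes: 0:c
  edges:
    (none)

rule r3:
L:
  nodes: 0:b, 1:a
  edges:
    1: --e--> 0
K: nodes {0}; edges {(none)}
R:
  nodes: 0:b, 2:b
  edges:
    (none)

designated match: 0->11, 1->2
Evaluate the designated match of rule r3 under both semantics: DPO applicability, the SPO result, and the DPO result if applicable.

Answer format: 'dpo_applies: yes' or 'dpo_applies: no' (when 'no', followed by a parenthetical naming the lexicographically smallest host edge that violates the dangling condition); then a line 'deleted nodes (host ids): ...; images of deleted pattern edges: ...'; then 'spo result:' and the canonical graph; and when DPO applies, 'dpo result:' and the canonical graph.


dpo_applies: no
(the rule deletes node 2, which keeps host edge (2,3,e) outside the match image — the dangling condition fails, DPO blocks; SPO proceeds and side-deletes such edges)
deleted nodes (host ids): 2; images of deleted pattern edges: (2,11,e)
spo result:
nodes: 0:a, 1:c, 3:c, 4:b, 6:a, 7:b, 8:c, 9:c, 10:c, 11:b, 12:c, 13:b
edges: (0,11,e); (1,8,e); (1,11,e); (4,1,e); (9,7,e); (10,9,e); (11,0,e); (11,7,e)


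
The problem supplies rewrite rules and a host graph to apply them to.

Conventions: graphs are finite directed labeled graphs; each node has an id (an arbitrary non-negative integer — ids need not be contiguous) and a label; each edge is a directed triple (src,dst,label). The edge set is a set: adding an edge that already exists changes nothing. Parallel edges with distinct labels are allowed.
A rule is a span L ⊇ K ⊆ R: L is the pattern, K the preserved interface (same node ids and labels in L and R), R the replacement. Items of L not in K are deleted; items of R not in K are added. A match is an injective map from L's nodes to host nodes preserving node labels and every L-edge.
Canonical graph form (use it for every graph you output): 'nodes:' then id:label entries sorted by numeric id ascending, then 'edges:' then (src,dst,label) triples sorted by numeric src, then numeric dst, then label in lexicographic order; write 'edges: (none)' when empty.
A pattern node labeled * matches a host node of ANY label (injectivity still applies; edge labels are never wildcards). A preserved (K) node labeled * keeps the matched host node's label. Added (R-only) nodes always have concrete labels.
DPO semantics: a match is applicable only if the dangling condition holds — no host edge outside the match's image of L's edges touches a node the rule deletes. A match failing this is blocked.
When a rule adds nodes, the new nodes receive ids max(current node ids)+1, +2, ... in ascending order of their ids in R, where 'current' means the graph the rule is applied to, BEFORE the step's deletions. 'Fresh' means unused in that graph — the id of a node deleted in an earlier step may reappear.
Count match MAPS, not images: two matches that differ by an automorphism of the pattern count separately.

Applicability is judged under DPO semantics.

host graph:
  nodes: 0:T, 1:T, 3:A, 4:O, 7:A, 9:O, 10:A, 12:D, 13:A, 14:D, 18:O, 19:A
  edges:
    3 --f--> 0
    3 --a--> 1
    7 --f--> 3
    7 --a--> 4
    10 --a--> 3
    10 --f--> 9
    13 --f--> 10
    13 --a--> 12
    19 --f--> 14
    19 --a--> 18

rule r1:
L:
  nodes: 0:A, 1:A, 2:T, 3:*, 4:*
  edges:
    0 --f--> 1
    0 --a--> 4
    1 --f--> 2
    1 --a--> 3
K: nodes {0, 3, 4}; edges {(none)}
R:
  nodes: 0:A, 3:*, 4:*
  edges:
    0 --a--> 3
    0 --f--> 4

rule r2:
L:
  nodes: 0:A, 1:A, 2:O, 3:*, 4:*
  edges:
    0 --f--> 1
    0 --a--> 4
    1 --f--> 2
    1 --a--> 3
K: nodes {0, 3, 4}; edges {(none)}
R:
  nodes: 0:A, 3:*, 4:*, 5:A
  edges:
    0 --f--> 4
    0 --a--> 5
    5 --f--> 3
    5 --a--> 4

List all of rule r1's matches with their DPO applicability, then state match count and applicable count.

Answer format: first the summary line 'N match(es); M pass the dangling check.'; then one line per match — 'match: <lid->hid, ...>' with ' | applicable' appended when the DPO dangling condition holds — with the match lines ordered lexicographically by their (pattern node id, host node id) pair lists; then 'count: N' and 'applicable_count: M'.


1 match(es); 0 pass the dangling check.
match: 0->7, 1->3, 2->0, 3->1, 4->4
count: 1
applicable_count: 0


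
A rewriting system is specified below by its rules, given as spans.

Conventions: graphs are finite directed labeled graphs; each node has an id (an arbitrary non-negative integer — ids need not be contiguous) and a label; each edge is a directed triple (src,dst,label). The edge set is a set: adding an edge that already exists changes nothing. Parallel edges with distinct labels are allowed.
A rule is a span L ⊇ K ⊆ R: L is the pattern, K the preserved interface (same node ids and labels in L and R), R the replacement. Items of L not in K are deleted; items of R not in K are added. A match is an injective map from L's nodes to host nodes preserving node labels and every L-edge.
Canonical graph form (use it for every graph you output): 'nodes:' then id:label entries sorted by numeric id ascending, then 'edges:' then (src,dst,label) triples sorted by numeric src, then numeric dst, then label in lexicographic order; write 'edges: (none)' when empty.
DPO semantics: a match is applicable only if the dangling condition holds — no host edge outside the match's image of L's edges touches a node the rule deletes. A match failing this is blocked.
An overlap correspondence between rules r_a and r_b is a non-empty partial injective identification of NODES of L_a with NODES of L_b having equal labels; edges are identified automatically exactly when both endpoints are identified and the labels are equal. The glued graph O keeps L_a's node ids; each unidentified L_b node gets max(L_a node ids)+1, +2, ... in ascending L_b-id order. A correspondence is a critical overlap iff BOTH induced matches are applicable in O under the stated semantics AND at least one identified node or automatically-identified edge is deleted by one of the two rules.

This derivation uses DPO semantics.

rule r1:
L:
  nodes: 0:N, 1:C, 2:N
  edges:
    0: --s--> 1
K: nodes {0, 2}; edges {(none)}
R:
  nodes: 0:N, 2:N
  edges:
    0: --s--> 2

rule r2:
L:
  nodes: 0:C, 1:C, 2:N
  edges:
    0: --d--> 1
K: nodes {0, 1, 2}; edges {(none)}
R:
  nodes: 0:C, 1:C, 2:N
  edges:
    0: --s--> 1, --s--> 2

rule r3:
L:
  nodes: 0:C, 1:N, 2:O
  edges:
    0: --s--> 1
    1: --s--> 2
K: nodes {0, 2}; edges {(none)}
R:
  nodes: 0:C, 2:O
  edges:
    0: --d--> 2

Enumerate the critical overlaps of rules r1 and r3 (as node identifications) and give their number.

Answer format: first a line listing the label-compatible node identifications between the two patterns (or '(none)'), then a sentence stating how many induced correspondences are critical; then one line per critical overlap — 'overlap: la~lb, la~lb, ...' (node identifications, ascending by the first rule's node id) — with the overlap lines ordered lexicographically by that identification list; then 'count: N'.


label-compatible node identifications between L(r1) and L(r3): 0~1, 1~0, 2~1
1 of the induced correspondences is a critical overlap of r1 and r3.
overlap: 2~1
count: 1


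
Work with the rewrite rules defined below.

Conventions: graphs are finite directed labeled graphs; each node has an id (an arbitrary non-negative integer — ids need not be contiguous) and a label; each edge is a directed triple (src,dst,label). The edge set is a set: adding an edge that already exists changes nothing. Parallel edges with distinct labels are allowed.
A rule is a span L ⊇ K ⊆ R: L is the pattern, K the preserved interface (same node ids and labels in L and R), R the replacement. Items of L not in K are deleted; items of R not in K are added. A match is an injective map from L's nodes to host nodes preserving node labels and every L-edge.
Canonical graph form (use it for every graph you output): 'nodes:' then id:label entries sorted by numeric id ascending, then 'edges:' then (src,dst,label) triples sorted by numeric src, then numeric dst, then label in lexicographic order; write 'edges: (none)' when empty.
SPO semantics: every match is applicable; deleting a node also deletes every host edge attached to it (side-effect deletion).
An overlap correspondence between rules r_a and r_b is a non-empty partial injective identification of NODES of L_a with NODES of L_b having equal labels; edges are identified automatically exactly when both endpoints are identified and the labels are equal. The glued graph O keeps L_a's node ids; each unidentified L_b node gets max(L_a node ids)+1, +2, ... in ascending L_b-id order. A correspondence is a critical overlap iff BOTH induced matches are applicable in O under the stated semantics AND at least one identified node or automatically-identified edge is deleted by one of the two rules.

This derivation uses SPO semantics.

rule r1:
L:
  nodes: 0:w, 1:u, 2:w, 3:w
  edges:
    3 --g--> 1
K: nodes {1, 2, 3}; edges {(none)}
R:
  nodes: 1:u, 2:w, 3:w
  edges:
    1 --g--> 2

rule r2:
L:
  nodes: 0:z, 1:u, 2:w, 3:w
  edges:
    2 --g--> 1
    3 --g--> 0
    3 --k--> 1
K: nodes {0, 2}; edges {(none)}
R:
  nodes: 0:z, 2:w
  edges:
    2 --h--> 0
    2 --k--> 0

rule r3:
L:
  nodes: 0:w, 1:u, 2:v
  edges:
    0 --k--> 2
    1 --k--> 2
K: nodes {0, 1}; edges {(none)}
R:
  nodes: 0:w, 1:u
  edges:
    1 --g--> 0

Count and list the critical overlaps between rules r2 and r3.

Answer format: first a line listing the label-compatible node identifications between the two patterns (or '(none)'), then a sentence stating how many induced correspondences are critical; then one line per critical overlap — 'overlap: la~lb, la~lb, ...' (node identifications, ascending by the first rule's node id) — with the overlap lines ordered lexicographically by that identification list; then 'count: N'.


label-compatible node identifications between L(r2) and L(r3): 1~1, 2~0, 3~0
4 of the induced correspondences are critical overlaps of r2 and r3.
overlap: 1~1
overlap: 1~1, 2~0
overlap: 1~1, 3~0
overlap: 3~0
count: 4


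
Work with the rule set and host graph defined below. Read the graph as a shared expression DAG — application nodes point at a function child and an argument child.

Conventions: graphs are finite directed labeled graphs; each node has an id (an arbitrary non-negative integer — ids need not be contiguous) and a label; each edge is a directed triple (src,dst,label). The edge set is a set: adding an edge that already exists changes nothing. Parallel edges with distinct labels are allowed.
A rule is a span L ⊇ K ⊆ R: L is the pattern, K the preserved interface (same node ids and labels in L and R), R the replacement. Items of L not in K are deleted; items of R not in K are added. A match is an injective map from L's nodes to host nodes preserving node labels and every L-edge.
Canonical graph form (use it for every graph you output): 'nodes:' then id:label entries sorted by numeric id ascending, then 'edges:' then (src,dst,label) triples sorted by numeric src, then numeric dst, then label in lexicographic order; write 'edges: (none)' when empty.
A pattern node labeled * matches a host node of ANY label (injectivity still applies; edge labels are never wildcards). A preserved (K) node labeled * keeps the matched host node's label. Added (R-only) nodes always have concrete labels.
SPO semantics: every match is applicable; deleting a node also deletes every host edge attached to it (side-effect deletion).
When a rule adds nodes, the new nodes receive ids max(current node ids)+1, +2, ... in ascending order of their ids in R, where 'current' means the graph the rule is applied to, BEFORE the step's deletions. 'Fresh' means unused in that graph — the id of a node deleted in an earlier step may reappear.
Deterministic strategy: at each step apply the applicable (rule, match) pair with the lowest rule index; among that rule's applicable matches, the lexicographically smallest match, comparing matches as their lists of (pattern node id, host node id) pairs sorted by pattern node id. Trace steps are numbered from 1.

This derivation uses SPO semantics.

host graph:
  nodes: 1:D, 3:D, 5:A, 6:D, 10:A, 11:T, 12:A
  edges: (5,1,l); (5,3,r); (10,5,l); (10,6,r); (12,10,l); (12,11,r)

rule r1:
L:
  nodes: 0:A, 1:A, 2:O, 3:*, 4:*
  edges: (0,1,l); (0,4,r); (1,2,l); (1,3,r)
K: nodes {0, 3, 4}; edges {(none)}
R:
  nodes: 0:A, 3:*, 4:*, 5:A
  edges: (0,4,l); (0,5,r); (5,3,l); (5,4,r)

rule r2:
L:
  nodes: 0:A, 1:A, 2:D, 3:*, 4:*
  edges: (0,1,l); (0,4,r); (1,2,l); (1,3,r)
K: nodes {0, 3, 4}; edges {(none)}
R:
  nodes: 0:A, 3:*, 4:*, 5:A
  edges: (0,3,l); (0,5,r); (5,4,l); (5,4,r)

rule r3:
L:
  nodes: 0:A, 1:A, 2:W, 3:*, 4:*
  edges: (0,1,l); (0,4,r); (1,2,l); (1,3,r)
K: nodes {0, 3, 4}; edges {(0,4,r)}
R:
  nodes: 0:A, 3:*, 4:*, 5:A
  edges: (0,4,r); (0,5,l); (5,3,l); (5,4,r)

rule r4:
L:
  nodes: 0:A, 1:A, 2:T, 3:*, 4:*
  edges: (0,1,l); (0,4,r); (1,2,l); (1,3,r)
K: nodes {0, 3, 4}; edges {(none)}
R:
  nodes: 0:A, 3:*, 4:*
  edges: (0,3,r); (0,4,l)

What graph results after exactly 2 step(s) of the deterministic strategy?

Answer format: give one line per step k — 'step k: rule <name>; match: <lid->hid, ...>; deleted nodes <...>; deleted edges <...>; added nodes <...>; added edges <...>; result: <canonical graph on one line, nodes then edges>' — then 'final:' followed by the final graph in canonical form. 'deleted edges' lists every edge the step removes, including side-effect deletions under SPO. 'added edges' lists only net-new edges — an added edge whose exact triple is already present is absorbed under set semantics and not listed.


step 1: rule r2; match: 0->10, 1->5, 2->1, 3->3, 4->6; deleted nodes 1, 5; deleted edges (5,1,l); (5,3,r); (10,5,l); (10,6,r); added nodes 13; added edges (10,3,l); (10,13,r); (13,6,l); (13,6,r); result: nodes: 3:D, 6:D, 10:A, 11:T, 12:A, 13:A edges: (10,3,l); (10,13,r); (12,10,l); (12,11,r); (13,6,l); (13,6,r)
step 2: rule r2; match: 0->12, 1->10, 2->3, 3->13, 4->11; deleted nodes 3, 10; deleted edges (10,3,l); (10,13,r); (12,10,l); (12,11,r); added nodes 14; added edges (12,13,l); (12,14,r); (14,11,l); (14,11,r); result: nodes: 6:D, 11:T, 12:A, 13:A, 14:A edges: (12,13,l); (12,14,r); (13,6,l); (13,6,r); (14,11,l); (14,11,r)
final:
nodes: 6:D, 11:T, 12:A, 13:A, 14:A
edges: (12,13,l); (12,14,r); (13,6,l); (13,6,r); (14,11,l); (14,11,r)


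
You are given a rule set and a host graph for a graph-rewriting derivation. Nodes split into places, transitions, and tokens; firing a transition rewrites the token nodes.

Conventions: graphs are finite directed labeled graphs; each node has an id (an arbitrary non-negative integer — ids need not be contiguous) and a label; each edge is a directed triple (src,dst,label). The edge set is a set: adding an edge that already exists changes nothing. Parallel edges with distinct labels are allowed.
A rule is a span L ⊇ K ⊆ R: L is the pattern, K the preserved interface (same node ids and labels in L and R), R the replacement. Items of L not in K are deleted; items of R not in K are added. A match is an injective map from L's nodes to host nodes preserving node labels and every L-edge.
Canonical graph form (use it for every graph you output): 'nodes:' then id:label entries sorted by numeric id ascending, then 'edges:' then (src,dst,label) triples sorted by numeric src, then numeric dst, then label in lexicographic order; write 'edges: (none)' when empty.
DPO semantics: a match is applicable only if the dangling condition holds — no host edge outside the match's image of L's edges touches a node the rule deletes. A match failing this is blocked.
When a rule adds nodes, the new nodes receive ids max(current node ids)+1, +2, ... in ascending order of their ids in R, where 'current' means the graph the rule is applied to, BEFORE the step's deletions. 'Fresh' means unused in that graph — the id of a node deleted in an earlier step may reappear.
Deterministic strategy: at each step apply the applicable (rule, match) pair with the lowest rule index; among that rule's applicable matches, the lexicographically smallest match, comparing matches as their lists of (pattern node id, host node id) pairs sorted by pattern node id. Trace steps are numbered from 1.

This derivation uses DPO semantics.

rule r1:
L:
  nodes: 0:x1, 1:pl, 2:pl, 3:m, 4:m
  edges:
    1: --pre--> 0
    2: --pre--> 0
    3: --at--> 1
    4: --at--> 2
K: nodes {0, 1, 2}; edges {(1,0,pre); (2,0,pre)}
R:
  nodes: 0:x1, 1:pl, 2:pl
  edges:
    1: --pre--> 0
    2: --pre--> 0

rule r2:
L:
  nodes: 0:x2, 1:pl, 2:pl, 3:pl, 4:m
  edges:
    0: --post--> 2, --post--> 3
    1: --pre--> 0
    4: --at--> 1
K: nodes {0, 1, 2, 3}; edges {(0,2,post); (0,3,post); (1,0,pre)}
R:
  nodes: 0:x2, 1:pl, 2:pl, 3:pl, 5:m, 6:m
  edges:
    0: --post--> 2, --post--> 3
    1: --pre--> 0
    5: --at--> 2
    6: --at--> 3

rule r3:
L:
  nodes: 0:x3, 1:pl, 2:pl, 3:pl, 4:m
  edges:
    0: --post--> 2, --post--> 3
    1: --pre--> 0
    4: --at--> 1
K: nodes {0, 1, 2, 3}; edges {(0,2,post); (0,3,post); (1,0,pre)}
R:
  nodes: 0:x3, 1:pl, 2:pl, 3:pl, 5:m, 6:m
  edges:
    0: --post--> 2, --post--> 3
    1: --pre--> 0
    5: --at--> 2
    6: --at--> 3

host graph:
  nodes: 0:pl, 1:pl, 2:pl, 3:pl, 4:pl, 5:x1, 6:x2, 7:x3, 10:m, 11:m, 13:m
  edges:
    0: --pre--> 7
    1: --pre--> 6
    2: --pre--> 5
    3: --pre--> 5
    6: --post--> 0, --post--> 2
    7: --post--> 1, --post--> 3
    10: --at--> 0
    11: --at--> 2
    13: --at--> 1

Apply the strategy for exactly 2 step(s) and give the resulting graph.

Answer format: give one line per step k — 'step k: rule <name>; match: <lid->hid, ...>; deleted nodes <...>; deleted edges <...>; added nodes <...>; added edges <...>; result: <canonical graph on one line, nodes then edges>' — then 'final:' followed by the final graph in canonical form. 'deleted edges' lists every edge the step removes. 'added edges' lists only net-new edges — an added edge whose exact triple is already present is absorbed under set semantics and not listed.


step 1: rule r2; match: 0->6, 1->1, 2->0, 3->2, 4->13; deleted nodes 13; deleted edges (13,1,at); added nodes 14, 15; added edges (14,0,at); (15,2,at); result: nodes: 0:pl, 1:pl, 2:pl, 3:pl, 4:pl, 5:x1, 6:x2, 7:x3, 10:m, 11:m, 14:m, 15:m edges: (0,7,pre); (1,6,pre); (2,5,pre); (3,5,pre); (6,0,post); (6,2,post); (7,1,post); (7,3,post); (10,0,at); (11,2,at); (14,0,at); (15,2,at)
step 2: rule r3; match: 0->7, 1->0, 2->1, 3->3, 4->10; deleted nodes 10; deleted edges (10,0,at); added nodes 16, 17; added edges (16,1,at); (17,3,at); result: nodes: 0:pl, 1:pl, 2:pl, 3:pl, 4:pl, 5:x1, 6:x2, 7:x3, 11:m, 14:m, 15:m, 16:m, 17:m edges: (0,7,pre); (1,6,pre); (2,5,pre); (3,5,pre); (6,0,post); (6,2,post); (7,1,post); (7,3,post); (11,2,at); (14,0,at); (15,2,at); (16,1,at); (17,3,at)
final:
nodes: 0:pl, 1:pl, 2:pl, 3:pl, 4:pl, 5:x1, 6:x2, 7:x3, 11:m, 14:m, 15:m, 16:m, 17:m
edges: (0,7,pre); (1,6,pre); (2,5,pre); (3,5,pre); (6,0,post); (6,2,post); (7,1,post); (7,3,post); (11,2,at); (14,0,at); (15,2,at); (16,1,at); (17,3,at)
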